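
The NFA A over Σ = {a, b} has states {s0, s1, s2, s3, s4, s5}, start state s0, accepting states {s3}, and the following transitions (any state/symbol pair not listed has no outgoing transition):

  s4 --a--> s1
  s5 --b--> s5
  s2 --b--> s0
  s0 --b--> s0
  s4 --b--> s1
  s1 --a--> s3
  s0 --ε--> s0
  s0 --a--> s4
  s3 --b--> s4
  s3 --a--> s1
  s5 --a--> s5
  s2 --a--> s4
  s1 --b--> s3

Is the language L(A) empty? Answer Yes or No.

No

The string aaa is accepted: the run s0 → s4 → s1 → s3 ends in the accepting state s3.
Since at least one string is accepted, L(A) is not empty.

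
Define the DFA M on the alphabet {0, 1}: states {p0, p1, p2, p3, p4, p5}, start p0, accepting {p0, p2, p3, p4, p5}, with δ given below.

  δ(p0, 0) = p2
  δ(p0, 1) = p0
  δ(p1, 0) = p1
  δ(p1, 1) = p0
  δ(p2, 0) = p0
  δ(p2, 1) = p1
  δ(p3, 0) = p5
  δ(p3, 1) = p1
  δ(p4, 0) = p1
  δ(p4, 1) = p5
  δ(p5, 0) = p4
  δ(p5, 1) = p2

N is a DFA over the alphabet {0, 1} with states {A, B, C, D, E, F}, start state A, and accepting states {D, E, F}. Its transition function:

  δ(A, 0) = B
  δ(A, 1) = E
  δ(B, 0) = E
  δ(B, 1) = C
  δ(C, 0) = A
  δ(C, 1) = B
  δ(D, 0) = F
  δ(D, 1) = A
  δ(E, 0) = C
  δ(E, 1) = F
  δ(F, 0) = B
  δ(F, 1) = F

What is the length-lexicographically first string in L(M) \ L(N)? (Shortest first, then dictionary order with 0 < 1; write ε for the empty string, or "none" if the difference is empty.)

ε

The empty string ε is accepted by M but not by N.
Since ε is the unique shortest string, it is the required witness.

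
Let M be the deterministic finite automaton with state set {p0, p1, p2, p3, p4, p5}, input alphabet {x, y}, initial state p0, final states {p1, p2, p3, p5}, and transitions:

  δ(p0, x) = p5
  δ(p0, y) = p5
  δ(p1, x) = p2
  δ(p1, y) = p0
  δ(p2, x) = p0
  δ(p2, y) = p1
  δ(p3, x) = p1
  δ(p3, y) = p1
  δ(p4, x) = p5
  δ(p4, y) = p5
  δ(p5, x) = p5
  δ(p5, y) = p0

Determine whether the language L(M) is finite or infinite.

State p0 is reachable from the start and can reach an accepting state, and it lies on the cycle p0 → p5 → p0.
Traversing that cycle any number of times yields accepted strings of unbounded length, so the language is infinite.

infinite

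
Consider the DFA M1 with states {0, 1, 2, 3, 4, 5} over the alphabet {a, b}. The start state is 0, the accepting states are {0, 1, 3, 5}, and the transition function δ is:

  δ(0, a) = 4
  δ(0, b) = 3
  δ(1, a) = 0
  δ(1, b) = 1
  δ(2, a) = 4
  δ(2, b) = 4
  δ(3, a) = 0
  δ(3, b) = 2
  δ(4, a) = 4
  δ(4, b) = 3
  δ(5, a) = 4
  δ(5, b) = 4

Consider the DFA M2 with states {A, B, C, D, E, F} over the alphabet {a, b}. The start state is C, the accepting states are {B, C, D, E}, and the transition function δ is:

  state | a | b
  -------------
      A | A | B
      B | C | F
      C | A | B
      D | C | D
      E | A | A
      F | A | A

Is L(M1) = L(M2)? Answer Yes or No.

Yes

Exploring the product automaton M1 × M2 from the start pair (0, C), following both machines on each input symbol, reaches 4 state pairs: (0, C), (4, A), (3, B), (2, F).
M1 accepts in {0, 1, 3, 5} and M2 accepts in {B, C, D, E}. In every reachable pair the two components are either both accepting — (0, C), (3, B) — or both non-accepting, so no string is accepted by exactly one of the machines: L(M1) \ L(M2) and L(M2) \ L(M1) are both empty.
Hence every string is accepted by M1 iff it is accepted by M2, and the two languages coincide.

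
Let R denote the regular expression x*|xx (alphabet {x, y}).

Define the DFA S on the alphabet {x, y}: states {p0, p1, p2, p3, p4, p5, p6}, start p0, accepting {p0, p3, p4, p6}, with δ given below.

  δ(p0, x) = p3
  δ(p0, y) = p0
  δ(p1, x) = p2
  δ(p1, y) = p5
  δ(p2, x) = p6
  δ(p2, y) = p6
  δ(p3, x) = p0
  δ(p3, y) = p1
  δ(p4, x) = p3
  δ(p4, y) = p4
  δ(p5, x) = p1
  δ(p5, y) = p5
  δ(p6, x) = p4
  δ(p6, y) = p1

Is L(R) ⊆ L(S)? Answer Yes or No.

Yes

Converting the expression R to a DFA (subset construction, then merging equivalent states) gives the minimal DFA with states {r0, r1}, start state r0, accepting states {r0} and transitions r0: x→r0, y→r1; r1: x→r1, y→r1.
Exploring the product automaton R × S from the start pair (r0, p0), following both machines on each input symbol, reaches 9 state pairs: (r0, p0), (r0, p3), (r1, p0), (r1, p1), (r1, p3), (r1, p2), (r1, p5), (r1, p6), (r1, p4).
R accepts in {r0} and S accepts in {p0, p3, p4, p6}. The reachable pairs whose R-component is accepting are (r0, p0), (r0, p3); in each of them the S-component is accepting too, so the product for L(R) \ L(S) (R-component accepting, S-component rejecting) has no reachable accepting pair and the difference is empty.
Hence every string in L(R) is also in L(S).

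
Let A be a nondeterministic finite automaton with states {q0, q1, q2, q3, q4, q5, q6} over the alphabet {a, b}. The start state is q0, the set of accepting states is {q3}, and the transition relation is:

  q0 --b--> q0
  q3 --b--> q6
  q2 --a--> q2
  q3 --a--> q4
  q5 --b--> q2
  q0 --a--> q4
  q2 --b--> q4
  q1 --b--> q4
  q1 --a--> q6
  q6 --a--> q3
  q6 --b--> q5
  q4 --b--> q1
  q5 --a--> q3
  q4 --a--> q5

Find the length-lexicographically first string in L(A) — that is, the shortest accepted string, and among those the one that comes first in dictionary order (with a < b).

A breadth-first search from q0 reaches an accepting state first via the path q0 → q4 → q5 → q3 on input aaa.
No string of length < 3 is accepted (BFS exhausts all shorter strings without reaching an accepting state), and aaa is the lexicographically least accepting string of length 3.

aaa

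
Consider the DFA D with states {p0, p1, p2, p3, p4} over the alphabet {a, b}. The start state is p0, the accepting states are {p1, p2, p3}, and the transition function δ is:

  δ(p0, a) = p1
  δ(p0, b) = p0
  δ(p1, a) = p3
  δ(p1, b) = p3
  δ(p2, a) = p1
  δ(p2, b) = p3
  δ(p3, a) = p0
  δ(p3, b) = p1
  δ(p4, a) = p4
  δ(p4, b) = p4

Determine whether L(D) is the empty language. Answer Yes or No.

The string a is accepted: the run p0 → p1 ends in the accepting state p1.
Since at least one string is accepted, L(D) is not empty.

No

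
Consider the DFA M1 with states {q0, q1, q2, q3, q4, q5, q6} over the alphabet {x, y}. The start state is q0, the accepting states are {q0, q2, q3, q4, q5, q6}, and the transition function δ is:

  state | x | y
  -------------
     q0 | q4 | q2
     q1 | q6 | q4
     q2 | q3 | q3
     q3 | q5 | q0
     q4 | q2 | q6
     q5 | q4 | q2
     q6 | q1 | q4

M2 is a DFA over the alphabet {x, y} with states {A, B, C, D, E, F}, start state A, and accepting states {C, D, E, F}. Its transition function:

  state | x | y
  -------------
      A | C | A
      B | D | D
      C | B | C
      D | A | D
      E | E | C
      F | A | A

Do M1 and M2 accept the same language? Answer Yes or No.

The empty string ε is accepted by M1 but rejected by M2.
So L(M1) ≠ L(M2).

No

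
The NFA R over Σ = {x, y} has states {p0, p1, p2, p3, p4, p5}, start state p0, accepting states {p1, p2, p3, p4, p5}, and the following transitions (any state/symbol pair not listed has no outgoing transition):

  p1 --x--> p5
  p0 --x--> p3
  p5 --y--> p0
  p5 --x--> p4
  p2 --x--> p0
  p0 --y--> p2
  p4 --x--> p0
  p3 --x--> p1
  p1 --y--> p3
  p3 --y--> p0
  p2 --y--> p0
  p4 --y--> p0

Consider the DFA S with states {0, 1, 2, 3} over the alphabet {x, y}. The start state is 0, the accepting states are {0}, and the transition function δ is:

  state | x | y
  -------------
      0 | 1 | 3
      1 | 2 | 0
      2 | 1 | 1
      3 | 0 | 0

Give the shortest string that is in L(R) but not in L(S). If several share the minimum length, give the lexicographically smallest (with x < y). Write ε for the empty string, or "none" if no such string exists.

The string x is accepted by R but not by S.
No shorter string lies in the difference, and x is the lexicographically first length-1 string in L(R) \ L(S).

x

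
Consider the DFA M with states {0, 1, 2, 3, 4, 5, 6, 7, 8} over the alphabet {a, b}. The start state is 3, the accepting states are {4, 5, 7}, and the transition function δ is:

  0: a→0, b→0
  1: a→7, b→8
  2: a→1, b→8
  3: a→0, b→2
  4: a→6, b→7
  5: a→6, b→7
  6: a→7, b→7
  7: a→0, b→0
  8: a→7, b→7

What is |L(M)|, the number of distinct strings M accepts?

5

The useful subgraph on states {1, 2, 3, 7, 8} is acyclic, so L(M) is finite; the longest accepting path visits 5 useful states, giving maximum string length 4.
Counting accepting paths from 3 by length: 3 of length 3, 2 of length 4. Total 5.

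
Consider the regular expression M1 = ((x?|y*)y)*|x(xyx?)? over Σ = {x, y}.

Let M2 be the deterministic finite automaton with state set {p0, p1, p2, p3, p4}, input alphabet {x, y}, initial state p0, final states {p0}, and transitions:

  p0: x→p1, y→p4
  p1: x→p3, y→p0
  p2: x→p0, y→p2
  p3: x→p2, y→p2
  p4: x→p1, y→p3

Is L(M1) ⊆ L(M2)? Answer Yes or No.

No

The string x is in L(M1) but not in L(M2).
So L(M1) ⊄ L(M2).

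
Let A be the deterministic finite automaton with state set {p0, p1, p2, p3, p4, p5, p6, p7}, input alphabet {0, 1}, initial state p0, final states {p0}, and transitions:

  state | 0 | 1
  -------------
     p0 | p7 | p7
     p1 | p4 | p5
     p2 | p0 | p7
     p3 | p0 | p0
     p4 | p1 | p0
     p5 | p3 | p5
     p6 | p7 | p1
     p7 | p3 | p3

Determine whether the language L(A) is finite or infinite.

infinite

State p0 is reachable from the start and can reach an accepting state, and it lies on the cycle p0 → p7 → p3 → p0.
Traversing that cycle any number of times yields accepted strings of unbounded length, so the language is infinite.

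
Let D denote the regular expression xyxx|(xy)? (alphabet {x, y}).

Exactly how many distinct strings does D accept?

3

The expression has no Kleene star, so L(D) is finite. Expanding the alternatives gives {ε, xy, xyxx}.
That is 1 of length 0, 1 of length 2, 1 of length 4: 3 strings in all.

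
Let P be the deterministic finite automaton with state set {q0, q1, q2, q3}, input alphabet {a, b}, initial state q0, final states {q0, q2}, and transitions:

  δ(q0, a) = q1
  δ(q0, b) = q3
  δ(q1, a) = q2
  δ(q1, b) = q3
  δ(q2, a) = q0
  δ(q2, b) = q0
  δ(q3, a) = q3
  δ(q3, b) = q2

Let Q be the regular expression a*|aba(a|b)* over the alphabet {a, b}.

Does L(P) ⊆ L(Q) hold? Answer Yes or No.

No

The string bb is in L(P) but not in L(Q).
So L(P) ⊄ L(Q).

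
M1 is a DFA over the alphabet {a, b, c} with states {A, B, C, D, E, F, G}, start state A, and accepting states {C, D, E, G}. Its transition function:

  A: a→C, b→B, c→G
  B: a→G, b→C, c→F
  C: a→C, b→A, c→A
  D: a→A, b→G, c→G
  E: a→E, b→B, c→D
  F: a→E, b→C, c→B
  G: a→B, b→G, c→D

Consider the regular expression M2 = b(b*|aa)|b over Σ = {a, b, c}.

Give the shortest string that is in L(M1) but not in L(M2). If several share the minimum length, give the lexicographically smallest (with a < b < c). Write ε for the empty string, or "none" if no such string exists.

a

The string a is accepted by M1 but not by M2.
No shorter string lies in the difference, and a is the lexicographically first length-1 string in L(M1) \ L(M2).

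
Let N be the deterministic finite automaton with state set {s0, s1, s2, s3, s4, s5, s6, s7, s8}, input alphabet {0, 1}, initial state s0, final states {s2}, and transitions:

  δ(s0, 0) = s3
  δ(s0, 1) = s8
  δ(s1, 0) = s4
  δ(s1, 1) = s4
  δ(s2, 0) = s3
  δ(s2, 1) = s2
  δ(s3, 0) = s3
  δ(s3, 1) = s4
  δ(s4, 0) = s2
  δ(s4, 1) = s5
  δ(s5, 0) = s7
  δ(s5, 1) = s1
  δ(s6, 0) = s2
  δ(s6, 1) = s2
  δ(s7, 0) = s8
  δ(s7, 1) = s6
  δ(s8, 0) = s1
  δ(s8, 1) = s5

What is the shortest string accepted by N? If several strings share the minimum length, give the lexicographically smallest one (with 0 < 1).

010

A breadth-first search from s0 reaches an accepting state first via the path s0 → s3 → s4 → s2 on input 010.
No string of length < 3 is accepted (BFS exhausts all shorter strings without reaching an accepting state), and 010 is the lexicographically least accepting string of length 3.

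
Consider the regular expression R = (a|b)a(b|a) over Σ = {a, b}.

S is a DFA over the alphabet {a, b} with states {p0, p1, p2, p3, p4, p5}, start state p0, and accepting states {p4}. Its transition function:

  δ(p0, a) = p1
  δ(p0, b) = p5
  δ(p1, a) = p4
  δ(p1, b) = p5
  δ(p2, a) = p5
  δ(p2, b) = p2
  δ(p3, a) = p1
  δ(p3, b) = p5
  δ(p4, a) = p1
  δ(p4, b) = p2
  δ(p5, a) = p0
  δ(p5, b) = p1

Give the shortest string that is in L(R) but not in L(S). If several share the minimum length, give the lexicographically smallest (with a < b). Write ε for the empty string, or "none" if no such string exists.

aaa

The string aaa is accepted by R but not by S.
No shorter string lies in the difference, and aaa is the lexicographically first length-3 string in L(R) \ L(S).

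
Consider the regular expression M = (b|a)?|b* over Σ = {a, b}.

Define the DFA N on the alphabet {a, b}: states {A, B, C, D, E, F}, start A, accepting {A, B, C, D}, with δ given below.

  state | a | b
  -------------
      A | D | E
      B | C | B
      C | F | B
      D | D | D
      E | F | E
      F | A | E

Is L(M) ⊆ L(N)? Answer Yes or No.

The string b is in L(M) but not in L(N).
So L(M) ⊄ L(N).

No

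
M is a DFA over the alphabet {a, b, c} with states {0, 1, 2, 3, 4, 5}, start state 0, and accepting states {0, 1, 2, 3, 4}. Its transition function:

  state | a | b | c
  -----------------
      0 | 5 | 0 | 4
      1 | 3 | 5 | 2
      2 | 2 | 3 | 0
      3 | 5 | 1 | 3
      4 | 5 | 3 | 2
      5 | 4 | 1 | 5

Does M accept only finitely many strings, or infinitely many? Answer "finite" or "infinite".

infinite

State 0 is reachable from the start and can reach an accepting state, and it lies on the cycle 0 → 0.
Traversing that cycle any number of times yields accepted strings of unbounded length, so the language is infinite.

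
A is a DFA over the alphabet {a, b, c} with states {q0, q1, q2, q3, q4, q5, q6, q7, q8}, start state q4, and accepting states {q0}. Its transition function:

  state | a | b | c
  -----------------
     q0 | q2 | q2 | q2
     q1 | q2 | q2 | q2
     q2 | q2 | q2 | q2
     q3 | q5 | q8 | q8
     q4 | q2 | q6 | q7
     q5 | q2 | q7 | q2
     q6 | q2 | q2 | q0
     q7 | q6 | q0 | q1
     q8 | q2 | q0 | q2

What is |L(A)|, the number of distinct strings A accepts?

3

The useful subgraph on states {q0, q4, q6, q7} is acyclic, so L(A) is finite; the longest accepting path visits 4 useful states, giving maximum string length 3.
Counting accepting paths from q4 by length: 2 of length 2, 1 of length 3. Total 3.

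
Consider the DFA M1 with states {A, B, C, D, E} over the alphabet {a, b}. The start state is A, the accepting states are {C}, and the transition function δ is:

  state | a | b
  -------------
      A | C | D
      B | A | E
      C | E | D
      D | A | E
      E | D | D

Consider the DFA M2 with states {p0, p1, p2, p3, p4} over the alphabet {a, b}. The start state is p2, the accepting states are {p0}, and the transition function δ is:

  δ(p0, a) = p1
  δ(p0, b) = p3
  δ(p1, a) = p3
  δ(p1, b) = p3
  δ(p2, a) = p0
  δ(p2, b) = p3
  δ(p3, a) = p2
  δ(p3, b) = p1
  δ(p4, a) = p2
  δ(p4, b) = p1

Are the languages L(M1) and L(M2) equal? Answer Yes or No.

Yes

Exploring the product automaton M1 × M2 from the start pair (A, p2), following both machines on each input symbol, reaches 4 state pairs: (A, p2), (C, p0), (D, p3), (E, p1).
M1 accepts in {C} and M2 accepts in {p0}. In every reachable pair the two components are either both accepting — (C, p0) — or both non-accepting, so no string is accepted by exactly one of the machines: L(M1) \ L(M2) and L(M2) \ L(M1) are both empty.
Hence every string is accepted by M1 iff it is accepted by M2, and the two languages coincide.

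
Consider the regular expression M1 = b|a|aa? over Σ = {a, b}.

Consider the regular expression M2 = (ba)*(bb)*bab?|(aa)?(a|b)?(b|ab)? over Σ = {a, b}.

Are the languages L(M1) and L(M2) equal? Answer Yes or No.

The empty string ε is accepted by M2 but rejected by M1.
So L(M1) ≠ L(M2).

No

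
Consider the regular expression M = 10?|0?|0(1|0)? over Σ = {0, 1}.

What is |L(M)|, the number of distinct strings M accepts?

The expression has no Kleene star, so L(M) is finite. Expanding the alternatives gives {ε, 0, 1, 00, 01, 10}.
That is 1 of length 0, 2 of length 1, 3 of length 2: 6 strings in all.

6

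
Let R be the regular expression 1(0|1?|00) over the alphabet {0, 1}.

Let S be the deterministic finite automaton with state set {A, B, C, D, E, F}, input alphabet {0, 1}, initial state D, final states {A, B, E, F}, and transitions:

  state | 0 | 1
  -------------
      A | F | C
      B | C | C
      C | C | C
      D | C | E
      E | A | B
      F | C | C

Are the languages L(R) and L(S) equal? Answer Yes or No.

Yes

Converting the expression R to a DFA (subset construction, then merging equivalent states) gives the minimal DFA with states {r0, r1, r2, r3, r4}, start state r0, accepting states {r2, r3, r4} and transitions r0: 0→r1, 1→r2; r1: 0→r1, 1→r1; r2: 0→r3, 1→r4; r3: 0→r4, 1→r1; r4: 0→r1, 1→r1.
Exploring the product automaton R × S from the start pair (r0, D), following both machines on each input symbol, reaches 6 state pairs: (r0, D), (r1, C), (r2, E), (r3, A), (r4, B), (r4, F).
R accepts in {r2, r3, r4} and S accepts in {A, B, E, F}. In every reachable pair the two components are either both accepting — (r2, E), (r3, A), (r4, B), (r4, F) — or both non-accepting, so no string is accepted by exactly one of the machines: L(R) \ L(S) and L(S) \ L(R) are both empty.
Hence every string is accepted by R iff it is accepted by S, and the two languages coincide.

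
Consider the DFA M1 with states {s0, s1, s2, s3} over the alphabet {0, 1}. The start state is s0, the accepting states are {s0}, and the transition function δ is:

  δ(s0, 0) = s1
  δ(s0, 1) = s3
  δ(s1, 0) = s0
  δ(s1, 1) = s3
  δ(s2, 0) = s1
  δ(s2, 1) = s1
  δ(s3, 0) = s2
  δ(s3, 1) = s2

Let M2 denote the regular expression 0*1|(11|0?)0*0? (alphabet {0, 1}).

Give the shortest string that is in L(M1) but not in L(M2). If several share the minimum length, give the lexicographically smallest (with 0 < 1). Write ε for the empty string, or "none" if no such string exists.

The string 1000 is accepted by M1 but not by M2.
No shorter string lies in the difference, and 1000 is the lexicographically first length-4 string in L(M1) \ L(M2).

1000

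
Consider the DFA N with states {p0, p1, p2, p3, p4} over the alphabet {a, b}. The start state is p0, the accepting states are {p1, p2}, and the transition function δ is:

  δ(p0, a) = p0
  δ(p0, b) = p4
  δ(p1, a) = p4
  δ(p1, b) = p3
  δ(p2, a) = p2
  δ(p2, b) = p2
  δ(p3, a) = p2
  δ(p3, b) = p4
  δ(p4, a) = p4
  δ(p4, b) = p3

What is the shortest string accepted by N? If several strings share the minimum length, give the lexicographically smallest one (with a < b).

bba

A breadth-first search from p0 reaches an accepting state first via the path p0 → p4 → p3 → p2 on input bba.
No string of length < 3 is accepted (BFS exhausts all shorter strings without reaching an accepting state), and bba is the lexicographically least accepting string of length 3.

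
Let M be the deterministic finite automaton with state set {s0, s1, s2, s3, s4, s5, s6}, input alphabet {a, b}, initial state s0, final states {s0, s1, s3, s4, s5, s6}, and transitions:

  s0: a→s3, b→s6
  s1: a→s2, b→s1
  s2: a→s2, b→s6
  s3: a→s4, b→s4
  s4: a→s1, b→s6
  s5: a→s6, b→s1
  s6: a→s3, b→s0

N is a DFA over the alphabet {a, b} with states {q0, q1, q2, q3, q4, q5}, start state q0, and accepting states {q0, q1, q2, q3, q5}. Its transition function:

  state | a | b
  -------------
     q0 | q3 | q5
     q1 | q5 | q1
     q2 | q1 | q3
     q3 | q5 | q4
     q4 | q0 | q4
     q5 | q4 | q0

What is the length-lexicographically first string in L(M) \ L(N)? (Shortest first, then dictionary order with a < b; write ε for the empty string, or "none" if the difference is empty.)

ab

The string ab is accepted by M but not by N.
No shorter string lies in the difference, and ab is the lexicographically first length-2 string in L(M) \ L(N).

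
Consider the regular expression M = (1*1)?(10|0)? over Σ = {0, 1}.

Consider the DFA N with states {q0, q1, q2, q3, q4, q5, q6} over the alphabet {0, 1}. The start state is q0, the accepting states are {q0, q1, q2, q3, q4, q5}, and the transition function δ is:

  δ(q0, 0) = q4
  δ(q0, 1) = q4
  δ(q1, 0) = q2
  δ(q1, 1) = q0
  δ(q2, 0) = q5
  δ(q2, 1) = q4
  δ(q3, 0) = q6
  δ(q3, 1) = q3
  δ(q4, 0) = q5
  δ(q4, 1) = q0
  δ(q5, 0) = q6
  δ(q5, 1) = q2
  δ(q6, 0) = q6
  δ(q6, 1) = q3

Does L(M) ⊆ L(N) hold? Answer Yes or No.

Converting the expression M to a DFA (subset construction, then merging equivalent states) gives the minimal DFA with states {m0, m1, m2}, start state m0, accepting states {m0, m1} and transitions m0: 0→m1, 1→m0; m1: 0→m2, 1→m2; m2: 0→m2, 1→m2.
Exploring the product automaton M × N from the start pair (m0, q0), following both machines on each input symbol, reaches 10 state pairs: (m0, q0), (m1, q4), (m0, q4), (m2, q5), (m2, q0), (m1, q5), (m2, q6), (m2, q2), (m2, q4), (m2, q3).
M accepts in {m0, m1} and N accepts in {q0, q1, q2, q3, q4, q5}. The reachable pairs whose M-component is accepting are (m0, q0), (m1, q4), (m0, q4), (m1, q5); in each of them the N-component is accepting too, so the product for L(M) \ L(N) (M-component accepting, N-component rejecting) has no reachable accepting pair and the difference is empty.
Hence every string in L(M) is also in L(N).

Yes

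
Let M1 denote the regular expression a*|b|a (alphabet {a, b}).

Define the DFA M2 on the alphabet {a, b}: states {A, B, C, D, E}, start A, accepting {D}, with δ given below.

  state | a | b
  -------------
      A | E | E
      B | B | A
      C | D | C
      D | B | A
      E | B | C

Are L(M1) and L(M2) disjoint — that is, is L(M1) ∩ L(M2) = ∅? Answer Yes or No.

Converting the expression M1 to a DFA (subset construction, then merging equivalent states) gives the minimal DFA with states {r0, r1, r2, r3}, start state r0, accepting states {r0, r1, r2} and transitions r0: a→r1, b→r2; r1: a→r1, b→r3; r2: a→r3, b→r3; r3: a→r3, b→r3.
Exploring the product automaton M1 × M2 from the start pair (r0, A), following both machines on each input symbol, reaches 9 state pairs: (r0, A), (r1, E), (r2, E), (r1, B), (r3, C), (r3, B), (r3, A), (r3, D), (r3, E).
M1 accepts in {r0, r1, r2} and M2 accepts in {D}; no reachable pair has both components accepting, so no string drives both machines to acceptance simultaneously and L(M1) ∩ L(M2) = ∅.
So no string is accepted by both, and the intersection is empty.

Yes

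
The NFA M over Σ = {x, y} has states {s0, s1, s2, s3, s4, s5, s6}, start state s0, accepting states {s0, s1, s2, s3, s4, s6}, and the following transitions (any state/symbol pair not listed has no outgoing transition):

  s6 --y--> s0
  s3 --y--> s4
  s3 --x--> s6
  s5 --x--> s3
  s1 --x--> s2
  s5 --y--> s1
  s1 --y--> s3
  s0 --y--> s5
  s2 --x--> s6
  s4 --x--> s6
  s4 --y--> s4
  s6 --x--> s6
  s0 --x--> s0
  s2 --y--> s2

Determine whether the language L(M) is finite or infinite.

infinite

State s0 is reachable from the start and can reach an accepting state, and it lies on the cycle s0 → s0.
Traversing that cycle any number of times yields accepted strings of unbounded length, so the language is infinite.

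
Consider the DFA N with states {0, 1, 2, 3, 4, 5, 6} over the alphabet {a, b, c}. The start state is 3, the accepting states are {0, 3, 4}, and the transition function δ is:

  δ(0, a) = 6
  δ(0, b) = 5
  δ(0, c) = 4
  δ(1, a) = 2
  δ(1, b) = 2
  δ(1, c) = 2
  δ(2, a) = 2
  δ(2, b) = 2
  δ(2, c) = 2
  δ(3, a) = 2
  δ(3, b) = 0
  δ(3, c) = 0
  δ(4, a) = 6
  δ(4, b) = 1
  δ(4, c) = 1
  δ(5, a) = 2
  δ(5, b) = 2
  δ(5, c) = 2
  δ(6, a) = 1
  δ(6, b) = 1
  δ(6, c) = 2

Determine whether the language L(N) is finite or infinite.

The useful states (reachable from 3 and able to reach an accepting state) are {0, 3, 4}.
Restricted to these states the transition graph has no cycle, so every accepting path has bounded length and L is finite.

finite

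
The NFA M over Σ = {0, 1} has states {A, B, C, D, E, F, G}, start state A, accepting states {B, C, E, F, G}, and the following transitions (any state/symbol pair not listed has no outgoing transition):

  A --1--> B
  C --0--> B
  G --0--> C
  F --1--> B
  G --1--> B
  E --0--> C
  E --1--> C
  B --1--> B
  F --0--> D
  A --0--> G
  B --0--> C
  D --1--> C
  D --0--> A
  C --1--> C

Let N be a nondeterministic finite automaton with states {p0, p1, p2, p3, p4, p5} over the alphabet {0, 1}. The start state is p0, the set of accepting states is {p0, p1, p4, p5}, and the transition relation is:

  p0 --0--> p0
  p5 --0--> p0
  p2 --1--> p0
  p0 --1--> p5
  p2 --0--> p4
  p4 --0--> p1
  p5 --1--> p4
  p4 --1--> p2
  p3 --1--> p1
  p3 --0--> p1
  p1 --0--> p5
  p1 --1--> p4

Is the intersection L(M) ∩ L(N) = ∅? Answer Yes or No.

No

The string 0 is accepted by both M and N.
Hence L(M) ∩ L(N) ≠ ∅.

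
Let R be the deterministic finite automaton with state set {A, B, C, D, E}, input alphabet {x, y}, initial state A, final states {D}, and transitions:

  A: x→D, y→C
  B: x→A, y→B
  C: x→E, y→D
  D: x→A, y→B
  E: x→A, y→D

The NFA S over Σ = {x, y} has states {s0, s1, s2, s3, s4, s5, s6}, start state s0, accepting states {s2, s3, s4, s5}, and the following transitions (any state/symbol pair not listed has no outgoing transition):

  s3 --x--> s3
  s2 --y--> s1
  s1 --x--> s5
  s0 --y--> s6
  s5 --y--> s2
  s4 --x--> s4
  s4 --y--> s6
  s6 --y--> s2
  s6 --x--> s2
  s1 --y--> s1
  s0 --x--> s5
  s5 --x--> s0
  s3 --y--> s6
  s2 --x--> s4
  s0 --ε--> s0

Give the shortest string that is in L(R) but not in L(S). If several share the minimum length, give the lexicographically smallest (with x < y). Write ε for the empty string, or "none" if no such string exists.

yxy

The string yxy is accepted by R but not by S.
No shorter string lies in the difference, and yxy is the lexicographically first length-3 string in L(R) \ L(S).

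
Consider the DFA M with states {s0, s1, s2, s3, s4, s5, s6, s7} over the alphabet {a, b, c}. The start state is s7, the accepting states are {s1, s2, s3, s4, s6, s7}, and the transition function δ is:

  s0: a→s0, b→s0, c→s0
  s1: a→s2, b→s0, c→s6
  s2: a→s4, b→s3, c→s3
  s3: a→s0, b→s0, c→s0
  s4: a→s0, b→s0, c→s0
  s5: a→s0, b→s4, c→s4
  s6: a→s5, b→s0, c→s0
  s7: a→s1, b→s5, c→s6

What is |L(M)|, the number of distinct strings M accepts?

14

The useful subgraph on states {s1, s2, s3, s4, s5, s6, s7} is acyclic, so L(M) is finite; the longest accepting path visits 5 useful states, giving maximum string length 4.
Counting accepting paths from s7 by length: 1 of length 0, 2 of length 1, 4 of length 2, 5 of length 3, 2 of length 4. Total 14.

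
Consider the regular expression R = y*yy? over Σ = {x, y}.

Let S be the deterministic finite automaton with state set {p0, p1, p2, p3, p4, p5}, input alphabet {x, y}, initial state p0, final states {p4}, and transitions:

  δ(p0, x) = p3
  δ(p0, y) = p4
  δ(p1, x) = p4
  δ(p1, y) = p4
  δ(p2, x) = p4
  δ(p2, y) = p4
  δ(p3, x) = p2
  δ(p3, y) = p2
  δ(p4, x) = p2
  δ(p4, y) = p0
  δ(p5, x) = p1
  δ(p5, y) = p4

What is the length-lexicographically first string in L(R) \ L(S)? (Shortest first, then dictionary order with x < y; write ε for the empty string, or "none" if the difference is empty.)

The string yy is accepted by R but not by S.
No shorter string lies in the difference, and yy is the lexicographically first length-2 string in L(R) \ L(S).

yy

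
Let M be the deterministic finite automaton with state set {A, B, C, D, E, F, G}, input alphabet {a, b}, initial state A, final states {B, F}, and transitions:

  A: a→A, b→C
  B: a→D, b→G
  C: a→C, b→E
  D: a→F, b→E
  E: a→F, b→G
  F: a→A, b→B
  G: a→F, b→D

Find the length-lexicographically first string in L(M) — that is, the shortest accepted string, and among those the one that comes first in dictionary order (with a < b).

A breadth-first search from A reaches an accepting state first via the path A → C → E → F on input bba.
No string of length < 3 is accepted (BFS exhausts all shorter strings without reaching an accepting state), and bba is the lexicographically least accepting string of length 3.

bba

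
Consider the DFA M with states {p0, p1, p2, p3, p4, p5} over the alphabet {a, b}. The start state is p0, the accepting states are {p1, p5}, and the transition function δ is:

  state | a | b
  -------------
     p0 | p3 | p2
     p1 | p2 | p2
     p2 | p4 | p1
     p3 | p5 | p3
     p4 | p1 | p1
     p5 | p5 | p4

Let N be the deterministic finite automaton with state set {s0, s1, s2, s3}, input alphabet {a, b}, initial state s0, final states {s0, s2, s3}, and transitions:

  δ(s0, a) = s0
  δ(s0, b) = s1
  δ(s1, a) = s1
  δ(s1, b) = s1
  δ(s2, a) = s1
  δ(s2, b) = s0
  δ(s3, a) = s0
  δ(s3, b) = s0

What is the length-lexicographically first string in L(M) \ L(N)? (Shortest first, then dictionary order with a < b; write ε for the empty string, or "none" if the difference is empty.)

bb

The string bb is accepted by M but not by N.
No shorter string lies in the difference, and bb is the lexicographically first length-2 string in L(M) \ L(N).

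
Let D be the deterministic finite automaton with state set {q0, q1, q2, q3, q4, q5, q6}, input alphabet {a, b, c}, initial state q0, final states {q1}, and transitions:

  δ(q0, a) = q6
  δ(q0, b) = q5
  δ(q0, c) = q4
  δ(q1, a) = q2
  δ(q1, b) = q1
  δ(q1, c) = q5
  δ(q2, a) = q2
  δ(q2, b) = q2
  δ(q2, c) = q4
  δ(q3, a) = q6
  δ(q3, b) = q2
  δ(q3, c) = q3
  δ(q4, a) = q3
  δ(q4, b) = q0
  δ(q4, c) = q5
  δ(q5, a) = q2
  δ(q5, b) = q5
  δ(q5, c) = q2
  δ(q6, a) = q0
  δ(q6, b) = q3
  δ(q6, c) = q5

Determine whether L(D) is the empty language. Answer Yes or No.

The states reachable from the start state are {q0, q2, q3, q4, q5, q6}.
None of the accepting states {q1} is reachable, so no string is accepted and L(D) = ∅.

Yes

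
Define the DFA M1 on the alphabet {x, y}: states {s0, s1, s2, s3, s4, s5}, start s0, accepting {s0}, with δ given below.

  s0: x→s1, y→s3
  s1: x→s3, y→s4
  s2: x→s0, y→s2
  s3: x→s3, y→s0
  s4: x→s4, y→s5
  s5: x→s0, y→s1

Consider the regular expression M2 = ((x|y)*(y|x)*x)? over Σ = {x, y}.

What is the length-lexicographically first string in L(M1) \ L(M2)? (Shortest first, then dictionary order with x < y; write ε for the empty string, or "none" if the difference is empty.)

yy

The string yy is accepted by M1 but not by M2.
No shorter string lies in the difference, and yy is the lexicographically first length-2 string in L(M1) \ L(M2).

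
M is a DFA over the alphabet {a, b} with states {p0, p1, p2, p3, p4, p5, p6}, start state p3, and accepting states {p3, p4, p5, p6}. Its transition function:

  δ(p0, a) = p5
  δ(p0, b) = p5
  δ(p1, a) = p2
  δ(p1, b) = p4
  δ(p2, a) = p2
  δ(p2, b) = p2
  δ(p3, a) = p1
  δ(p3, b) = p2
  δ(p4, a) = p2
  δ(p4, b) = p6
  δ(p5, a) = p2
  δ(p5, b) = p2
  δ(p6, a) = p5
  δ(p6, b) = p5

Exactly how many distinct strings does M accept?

5

The useful subgraph on states {p1, p3, p4, p5, p6} is acyclic, so L(M) is finite; the longest accepting path visits 5 useful states, giving maximum string length 4.
Counting accepting paths from p3 by length: 1 of length 0, 1 of length 2, 1 of length 3, 2 of length 4. Total 5.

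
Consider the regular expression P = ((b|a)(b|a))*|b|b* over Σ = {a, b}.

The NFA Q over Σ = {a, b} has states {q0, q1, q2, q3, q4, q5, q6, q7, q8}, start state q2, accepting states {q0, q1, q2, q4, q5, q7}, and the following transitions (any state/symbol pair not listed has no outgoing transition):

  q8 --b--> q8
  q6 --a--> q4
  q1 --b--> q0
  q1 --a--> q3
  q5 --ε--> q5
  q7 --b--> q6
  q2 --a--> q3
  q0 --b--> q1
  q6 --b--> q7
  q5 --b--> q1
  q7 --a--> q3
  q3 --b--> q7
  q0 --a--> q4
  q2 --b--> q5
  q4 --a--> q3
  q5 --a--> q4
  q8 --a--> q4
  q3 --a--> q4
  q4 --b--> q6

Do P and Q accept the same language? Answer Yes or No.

Yes

Converting the expression P to a DFA (subset construction, then merging equivalent states) gives the minimal DFA with states {p0, p1, p2, p3}, start state p0, accepting states {p0, p2, p3} and transitions p0: a→p1, b→p2; p1: a→p3, b→p3; p2: a→p3, b→p0; p3: a→p1, b→p1.
Exploring the product automaton P × Q from the start pair (p0, q2), following both machines on each input symbol, reaches 8 state pairs: (p0, q2), (p1, q3), (p2, q5), (p3, q4), (p3, q7), (p0, q1), (p1, q6), (p2, q0).
P accepts in {p0, p2, p3} and Q accepts in {q0, q1, q2, q4, q5, q7}. In every reachable pair the two components are either both accepting — (p0, q2), (p2, q5), (p3, q4), (p3, q7), (p0, q1), (p2, q0) — or both non-accepting, so no string is accepted by exactly one of the machines: L(P) \ L(Q) and L(Q) \ L(P) are both empty.
Hence every string is accepted by P iff it is accepted by Q, and the two languages coincide.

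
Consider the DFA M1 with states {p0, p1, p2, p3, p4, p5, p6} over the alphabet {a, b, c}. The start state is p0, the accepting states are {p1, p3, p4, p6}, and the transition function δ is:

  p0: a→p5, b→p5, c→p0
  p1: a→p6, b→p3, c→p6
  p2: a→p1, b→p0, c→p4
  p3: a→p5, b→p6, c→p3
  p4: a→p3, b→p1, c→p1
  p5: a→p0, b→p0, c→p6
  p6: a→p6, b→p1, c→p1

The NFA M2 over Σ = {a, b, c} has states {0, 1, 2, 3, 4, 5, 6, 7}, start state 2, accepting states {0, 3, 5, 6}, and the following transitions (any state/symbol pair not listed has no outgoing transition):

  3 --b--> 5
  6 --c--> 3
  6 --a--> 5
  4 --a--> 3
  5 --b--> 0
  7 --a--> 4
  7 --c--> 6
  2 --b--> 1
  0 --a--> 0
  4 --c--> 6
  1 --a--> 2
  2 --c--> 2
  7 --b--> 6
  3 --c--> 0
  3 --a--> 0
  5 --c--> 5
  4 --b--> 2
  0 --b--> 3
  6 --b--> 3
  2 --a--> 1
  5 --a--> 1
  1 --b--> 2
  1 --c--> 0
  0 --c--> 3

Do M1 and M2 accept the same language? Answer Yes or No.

Yes

Exploring the product automaton M1 × M2 from the start pair (p0, 2), following both machines on each input symbol, reaches 5 state pairs: (p0, 2), (p5, 1), (p6, 0), (p1, 3), (p3, 5).
M1 accepts in {p1, p3, p4, p6} and M2 accepts in {0, 3, 5, 6}. In every reachable pair the two components are either both accepting — (p6, 0), (p1, 3), (p3, 5) — or both non-accepting, so no string is accepted by exactly one of the machines: L(M1) \ L(M2) and L(M2) \ L(M1) are both empty.
Hence every string is accepted by M1 iff it is accepted by M2, and the two languages coincide.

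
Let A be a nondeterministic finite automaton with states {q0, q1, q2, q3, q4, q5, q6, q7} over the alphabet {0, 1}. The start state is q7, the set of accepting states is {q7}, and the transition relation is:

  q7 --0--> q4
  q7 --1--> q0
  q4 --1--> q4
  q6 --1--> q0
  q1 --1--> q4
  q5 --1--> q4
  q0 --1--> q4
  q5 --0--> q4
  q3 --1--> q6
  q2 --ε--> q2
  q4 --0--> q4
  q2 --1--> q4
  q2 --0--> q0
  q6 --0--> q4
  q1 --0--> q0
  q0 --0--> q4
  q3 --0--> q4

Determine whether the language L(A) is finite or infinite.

finite

The useful states (reachable from q7 and able to reach an accepting state) are {q7}.
Restricted to these states the transition graph has no cycle, so every accepting path has bounded length and L is finite.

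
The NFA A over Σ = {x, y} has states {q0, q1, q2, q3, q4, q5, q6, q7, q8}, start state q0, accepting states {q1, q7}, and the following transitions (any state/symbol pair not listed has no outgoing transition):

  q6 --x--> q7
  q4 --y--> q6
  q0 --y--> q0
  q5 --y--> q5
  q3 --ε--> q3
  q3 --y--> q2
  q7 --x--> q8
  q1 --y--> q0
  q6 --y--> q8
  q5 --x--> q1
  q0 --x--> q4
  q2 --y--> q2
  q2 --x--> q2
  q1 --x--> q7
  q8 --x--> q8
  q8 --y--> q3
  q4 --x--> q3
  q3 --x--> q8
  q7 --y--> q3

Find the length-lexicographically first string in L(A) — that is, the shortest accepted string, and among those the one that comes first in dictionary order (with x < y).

xyx

A breadth-first search from q0 reaches an accepting state first via the path q0 → q4 → q6 → q7 on input xyx.
No string of length < 3 is accepted (BFS exhausts all shorter strings without reaching an accepting state), and xyx is the lexicographically least accepting string of length 3.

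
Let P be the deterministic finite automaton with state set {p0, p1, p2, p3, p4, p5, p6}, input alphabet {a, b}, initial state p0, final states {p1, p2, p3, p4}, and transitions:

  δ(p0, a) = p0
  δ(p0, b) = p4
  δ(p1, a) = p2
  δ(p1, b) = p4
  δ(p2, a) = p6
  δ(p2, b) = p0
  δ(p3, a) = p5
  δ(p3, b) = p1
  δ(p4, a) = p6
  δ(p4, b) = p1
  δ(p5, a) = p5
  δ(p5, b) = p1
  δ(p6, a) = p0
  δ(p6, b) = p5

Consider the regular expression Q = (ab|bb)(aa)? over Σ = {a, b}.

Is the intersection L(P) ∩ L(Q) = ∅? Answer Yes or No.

No

The string ab is accepted by both P and Q.
Hence L(P) ∩ L(Q) ≠ ∅.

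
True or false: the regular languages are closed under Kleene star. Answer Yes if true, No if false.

If R is a regular expression for L then R* denotes L*; on automata, add a new accepting start state with an ε-move into the old start state and ε-moves from every old accepting state back to it.
So the regular languages are closed under Kleene star.

Yes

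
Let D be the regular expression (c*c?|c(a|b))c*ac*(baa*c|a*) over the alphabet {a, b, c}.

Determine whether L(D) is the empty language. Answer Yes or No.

No

The string a matches the expression, so it belongs to L(D).
Since L(D) contains at least one string, it is not empty.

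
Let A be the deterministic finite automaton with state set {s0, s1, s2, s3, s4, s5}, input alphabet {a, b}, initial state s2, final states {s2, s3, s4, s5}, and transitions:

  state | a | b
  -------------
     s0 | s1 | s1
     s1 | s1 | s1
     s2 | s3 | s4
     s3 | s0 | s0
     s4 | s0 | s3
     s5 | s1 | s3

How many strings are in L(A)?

The useful subgraph on states {s2, s3, s4} is acyclic, so L(A) is finite; the longest accepting path visits 3 useful states, giving maximum string length 2.
Counting accepting paths from s2 by length: 1 of length 0, 2 of length 1, 1 of length 2. Total 4.

4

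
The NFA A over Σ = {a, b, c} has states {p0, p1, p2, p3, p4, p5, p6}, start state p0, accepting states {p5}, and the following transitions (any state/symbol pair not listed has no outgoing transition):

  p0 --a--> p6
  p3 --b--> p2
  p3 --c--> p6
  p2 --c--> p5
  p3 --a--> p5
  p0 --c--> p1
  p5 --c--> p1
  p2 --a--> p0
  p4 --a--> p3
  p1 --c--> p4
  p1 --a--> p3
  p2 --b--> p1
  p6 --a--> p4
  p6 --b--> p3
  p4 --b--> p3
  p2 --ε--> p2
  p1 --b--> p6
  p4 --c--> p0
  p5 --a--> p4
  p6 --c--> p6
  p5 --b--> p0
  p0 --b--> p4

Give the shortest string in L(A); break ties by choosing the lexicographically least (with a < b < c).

A breadth-first search from p0 reaches an accepting state first via the path p0 → p6 → p3 → p5 on input aba.
No string of length < 3 is accepted (BFS exhausts all shorter strings without reaching an accepting state), and aba is the lexicographically least accepting string of length 3.

aba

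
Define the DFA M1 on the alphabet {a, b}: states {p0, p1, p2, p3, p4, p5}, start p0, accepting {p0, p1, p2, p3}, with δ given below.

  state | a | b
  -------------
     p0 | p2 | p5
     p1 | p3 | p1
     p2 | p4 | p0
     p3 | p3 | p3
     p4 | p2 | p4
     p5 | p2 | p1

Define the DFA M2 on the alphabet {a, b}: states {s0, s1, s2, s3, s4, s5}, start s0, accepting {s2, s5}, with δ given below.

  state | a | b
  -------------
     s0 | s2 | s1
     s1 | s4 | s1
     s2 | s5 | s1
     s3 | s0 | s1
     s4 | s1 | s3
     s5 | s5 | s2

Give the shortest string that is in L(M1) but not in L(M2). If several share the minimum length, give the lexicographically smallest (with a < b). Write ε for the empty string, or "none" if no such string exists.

The empty string ε is accepted by M1 but not by M2.
Since ε is the unique shortest string, it is the required witness.

ε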